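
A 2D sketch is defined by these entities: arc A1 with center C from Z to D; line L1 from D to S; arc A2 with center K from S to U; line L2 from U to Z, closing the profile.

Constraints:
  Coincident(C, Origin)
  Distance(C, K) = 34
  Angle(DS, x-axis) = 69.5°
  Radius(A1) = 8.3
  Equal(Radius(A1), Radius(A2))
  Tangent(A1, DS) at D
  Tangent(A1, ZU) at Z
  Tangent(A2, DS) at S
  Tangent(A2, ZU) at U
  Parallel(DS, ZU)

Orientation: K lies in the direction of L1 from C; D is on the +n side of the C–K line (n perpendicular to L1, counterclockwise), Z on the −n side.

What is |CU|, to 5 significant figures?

34.998

Tangency of A1 to both parallel lines with radius 8.3 puts D and Z at C ± 8.3·n: D = (-7.7744, 2.9067), Z = (7.7744, -2.9067). Equal radii place S and U the same way about K: S = K + 8.3·n = (4.1327, 34.754), U = K − 8.3·n = (19.681, 28.940). Then |CU| = |U − C| = 34.998.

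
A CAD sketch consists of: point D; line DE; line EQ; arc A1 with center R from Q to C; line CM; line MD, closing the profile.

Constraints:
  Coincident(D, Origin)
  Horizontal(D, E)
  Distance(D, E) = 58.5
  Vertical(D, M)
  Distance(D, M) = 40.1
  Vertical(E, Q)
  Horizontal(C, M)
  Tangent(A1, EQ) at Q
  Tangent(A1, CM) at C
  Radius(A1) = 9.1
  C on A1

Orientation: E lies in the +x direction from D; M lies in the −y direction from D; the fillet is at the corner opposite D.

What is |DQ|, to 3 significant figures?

66.2

The virtual corner opposite D is at (58.5, -40.1). Tangency of A1 to EQ means the radius RQ is perpendicular to EQ and tangency of A1 to CM means the radius RC is perpendicular to CM, with radius 9.1, so the center R sits 9.1 in from both sides at R = (49.4, -31.0). That places the tangent points at Q = (58.5, -31.0) on EQ and C = (49.4, -40.1) on CM. Then |DQ| = |Q − D| = 66.2.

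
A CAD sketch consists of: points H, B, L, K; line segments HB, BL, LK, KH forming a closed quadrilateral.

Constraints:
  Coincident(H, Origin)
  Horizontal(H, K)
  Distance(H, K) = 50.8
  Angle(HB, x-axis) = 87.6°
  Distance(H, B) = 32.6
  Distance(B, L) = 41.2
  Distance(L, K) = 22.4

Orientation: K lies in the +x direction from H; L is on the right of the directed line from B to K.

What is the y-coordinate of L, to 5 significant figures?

1.5273

Checks: |BL| = 41.20 ✓; |LK| = 22.40 ✓.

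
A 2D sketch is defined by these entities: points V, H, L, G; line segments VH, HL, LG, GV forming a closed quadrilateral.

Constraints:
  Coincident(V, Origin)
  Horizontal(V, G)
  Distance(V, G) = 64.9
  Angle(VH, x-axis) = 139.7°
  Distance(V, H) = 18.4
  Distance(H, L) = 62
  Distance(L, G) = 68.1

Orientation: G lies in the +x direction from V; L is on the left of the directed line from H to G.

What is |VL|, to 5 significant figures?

63.875

Checks: |HL| = 62.00 ✓; |LG| = 68.10 ✓.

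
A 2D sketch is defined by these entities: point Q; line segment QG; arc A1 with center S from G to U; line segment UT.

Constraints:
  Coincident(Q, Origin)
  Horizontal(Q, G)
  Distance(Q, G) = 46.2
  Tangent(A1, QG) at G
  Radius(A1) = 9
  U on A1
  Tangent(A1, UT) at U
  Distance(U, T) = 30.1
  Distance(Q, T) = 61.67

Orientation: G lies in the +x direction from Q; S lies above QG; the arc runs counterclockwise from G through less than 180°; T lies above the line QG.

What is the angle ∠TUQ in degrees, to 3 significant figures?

85.9°

Q is at the origin; Q and G share the same y with |QG| = 46.2 and G on the +x side, so G = (46.2, 0.00). The tangent condition forces SG to be normal to QG, so S = G + (0, 9) = (46.2, 9.00). Since SU ⟂ UT (tangency), |ST| = √(9.0² + 30.1²) = 31.4 regardless of where U sits on A1. So T lies on both circle(Q, 61.67) and circle(S, 31.4); the above-QG intersection is T = (46.6, 40.4). U is the foot of the tangent from T: U = (54.9, 11.5).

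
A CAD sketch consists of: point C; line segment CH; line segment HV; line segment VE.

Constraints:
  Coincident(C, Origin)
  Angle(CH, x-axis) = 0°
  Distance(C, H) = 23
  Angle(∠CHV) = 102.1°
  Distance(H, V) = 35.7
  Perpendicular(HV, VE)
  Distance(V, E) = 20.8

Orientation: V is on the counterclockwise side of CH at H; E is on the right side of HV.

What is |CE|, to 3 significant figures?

59.3

∠CHV = 102.1°, so HV runs at 0.0° + (180° − 102.1°) = 77.9° from the x-axis; with |HV| = 35.7, V = H + 35.7·(cos 77.9°, sin 77.9°) = (30.5, 34.9). HV ⟂ VE; with |VE| = 20.8 on the right of HV, E = V + 20.8·(0.978, -0.210) = (50.8, 30.5). Then |CE| = |E − C| = 59.3.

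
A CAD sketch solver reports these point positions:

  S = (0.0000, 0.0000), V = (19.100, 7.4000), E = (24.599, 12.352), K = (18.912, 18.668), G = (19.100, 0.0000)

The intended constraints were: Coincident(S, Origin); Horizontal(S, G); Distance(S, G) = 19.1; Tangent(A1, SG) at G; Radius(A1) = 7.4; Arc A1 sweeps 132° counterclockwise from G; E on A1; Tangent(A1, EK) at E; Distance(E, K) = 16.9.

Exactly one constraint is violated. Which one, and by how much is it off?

Distance(E, K) = 16.9 — off by 8.40.

S = (0.00, 0.00) ✓; S.y = 0.00, G.y = 0.00 ✓; |SG| = 19.10 ✓; ∠(VG, GS) = 90.00° ✓; |VG| = 7.400 ✓; bearing(V→E) − bearing(V→G) = 132.0° ✓; |VE| = 7.400 ✓; ∠(VE, EK) = 90.00° ✓; |EK| = 8.499 ✗.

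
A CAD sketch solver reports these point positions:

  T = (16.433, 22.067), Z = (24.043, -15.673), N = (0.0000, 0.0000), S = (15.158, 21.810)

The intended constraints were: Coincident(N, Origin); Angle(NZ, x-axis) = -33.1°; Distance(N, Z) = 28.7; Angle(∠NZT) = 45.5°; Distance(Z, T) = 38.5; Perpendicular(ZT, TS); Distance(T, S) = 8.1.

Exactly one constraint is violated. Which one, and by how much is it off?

Distance(T, S) = 8.1 — off by 6.80.

N = (0.00, 0.00) ✓; NZ at -33.10° ✓; |NZ| = 28.70 ✓; ∠NZT = 45.50° ✓; |ZT| = 38.50 ✓; ∠(ZT, TS) = 90.00° ✓; |TS| = 1.301 ✗.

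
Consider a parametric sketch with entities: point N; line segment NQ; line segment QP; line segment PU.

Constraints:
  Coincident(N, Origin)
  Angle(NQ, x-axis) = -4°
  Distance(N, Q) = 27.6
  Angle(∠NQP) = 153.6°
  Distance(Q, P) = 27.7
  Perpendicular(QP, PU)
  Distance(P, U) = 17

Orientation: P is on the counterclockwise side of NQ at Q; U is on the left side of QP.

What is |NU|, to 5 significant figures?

52.634

N is at the origin; NQ runs at -4.0° with length 27.6, so Q = 27.6·(cos -4.0°, sin -4.0°) = (27.533, -1.9253). ∠NQP = 153.6°, so QP runs at -4.0° + (180° − 153.6°) = 22.400° from the x-axis; with |QP| = 27.7, P = Q + 27.7·(cos 22.400°, sin 22.400°) = (53.143, 8.6304). The perpendicularity gives PU at right angles to QP; with |PU| = 17.0 on the left of QP, U = P + 17.0·(-0.38107, 0.92455) = (46.664, 24.348). Then |NU| = |U − N| = 52.634.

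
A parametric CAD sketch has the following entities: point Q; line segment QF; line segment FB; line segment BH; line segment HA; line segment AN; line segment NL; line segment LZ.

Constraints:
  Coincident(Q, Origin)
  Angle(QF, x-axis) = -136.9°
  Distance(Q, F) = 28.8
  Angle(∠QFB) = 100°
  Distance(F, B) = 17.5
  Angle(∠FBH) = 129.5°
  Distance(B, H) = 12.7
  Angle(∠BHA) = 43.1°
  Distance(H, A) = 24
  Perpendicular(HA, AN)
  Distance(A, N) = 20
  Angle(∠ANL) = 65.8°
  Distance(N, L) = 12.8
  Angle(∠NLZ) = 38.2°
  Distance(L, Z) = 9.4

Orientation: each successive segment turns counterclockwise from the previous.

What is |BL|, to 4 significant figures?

6.799

Q is at the origin; QF runs at -136.9° with length 28.8, so F = (-21.03, -19.68). ∠QFB = 100.0° gives FB at -56.90° from the x-axis; with |FB| = 17.5, B = (-11.47, -34.34). ∠FBH = 129.5° gives BH at -6.400° from the x-axis; with |BH| = 12.7, H = (1.149, -35.75). ∠BHA = 43.1° gives HA at 130.5° from the x-axis; with |HA| = 24.0, A = (-14.44, -17.50). The perpendicularity gives AN at right angles to HA, so AN runs at -139.5°; with |AN| = 20.0, N = (-29.65, -30.49). ∠ANL = 65.8° gives NL at -25.30° from the x-axis; with |NL| = 12.8, L = (-18.07, -35.96). Then |BL| = |L − B| = 6.799.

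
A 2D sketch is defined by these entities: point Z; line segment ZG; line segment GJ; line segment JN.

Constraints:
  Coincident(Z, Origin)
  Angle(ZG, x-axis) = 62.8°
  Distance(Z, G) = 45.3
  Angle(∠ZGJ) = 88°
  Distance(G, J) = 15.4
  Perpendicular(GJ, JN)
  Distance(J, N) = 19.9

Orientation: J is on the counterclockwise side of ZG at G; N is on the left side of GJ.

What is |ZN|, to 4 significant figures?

28.89

∠ZGJ = 88.0°, so GJ runs at 62.8° + (180° − 88.0°) = 154.8° from the x-axis; with |GJ| = 15.4, J = G + 15.4·(cos 154.8°, sin 154.8°) = (6.772, 46.85). The perpendicularity gives JN at right angles to GJ; with |JN| = 19.9 on the left of GJ, N = J + 19.9·(-0.4258, -0.9048) = (-1.701, 28.84). Then |ZN| = |N − Z| = 28.89.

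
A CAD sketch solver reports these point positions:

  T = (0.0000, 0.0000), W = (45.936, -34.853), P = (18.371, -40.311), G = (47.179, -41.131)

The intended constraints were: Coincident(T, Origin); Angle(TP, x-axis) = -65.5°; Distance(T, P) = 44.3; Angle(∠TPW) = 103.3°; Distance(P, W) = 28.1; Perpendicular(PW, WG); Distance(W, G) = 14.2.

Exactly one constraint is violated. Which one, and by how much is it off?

Distance(W, G) = 14.2 — off by 7.80.

T = (0.00, 0.00) ✓; TP at -65.50° ✓; |TP| = 44.30 ✓; ∠TPW = 103.3° ✓; |PW| = 28.10 ✓; ∠(PW, WG) = 90.00° ✓; |WG| = 6.400 ✗.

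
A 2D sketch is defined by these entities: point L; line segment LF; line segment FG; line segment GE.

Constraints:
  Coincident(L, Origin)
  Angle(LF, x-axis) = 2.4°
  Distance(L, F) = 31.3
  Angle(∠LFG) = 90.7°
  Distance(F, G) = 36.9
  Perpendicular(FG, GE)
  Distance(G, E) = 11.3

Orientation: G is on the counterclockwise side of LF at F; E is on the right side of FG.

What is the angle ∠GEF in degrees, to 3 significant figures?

73.0°

∠LFG = 90.7°, so FG runs at 2.4° + (180° − 90.7°) = 91.7° from the x-axis; with |FG| = 36.9, G = F + 36.9·(cos 91.7°, sin 91.7°) = (30.2, 38.2). FG ⟂ GE; with |GE| = 11.3 on the right of FG, E = G + 11.3·(1.00, 0.0297) = (41.5, 38.5). Then cos ∠GEF = EG·EF / (|EG||EF|), giving 73.0°.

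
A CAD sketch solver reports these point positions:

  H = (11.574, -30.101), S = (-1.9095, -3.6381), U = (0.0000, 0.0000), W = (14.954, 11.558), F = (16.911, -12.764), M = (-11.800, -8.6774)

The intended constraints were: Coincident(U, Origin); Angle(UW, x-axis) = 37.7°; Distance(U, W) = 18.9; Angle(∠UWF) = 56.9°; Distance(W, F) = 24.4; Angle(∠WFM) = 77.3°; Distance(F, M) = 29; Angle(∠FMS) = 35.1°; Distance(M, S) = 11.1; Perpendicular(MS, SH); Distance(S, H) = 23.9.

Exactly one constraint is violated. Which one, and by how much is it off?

Distance(S, H) = 23.9 — off by 5.80.

U = (0.00, 0.00) ✓; UW at 37.70° ✓; |UW| = 18.90 ✓; ∠UWF = 56.90° ✓; |WF| = 24.40 ✓; ∠WFM = 77.30° ✓; |FM| = 29.00 ✓; ∠FMS = 35.10° ✓; |MS| = 11.10 ✓; ∠(MS, SH) = 90.00° ✓; |SH| = 29.70 ✗.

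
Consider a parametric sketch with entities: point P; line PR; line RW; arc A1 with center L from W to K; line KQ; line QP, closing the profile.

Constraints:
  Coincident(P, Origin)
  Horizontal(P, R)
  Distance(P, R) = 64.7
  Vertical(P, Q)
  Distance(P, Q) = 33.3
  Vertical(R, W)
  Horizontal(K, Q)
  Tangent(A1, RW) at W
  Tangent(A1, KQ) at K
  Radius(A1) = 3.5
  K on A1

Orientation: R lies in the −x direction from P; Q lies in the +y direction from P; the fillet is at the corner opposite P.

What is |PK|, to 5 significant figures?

69.673

The virtual corner opposite P is at (-64.700, 33.300). Since A1 is tangent to RW there, LW ⟂ RW and the tangent condition forces LK to be normal to KQ, with radius 3.5, so the center L sits 3.5 in from both sides at L = (-61.200, 29.800). That places the tangent points at W = (-64.700, 29.800) on RW and K = (-61.200, 33.300) on KQ. Then |PK| = |K − P| = 69.673.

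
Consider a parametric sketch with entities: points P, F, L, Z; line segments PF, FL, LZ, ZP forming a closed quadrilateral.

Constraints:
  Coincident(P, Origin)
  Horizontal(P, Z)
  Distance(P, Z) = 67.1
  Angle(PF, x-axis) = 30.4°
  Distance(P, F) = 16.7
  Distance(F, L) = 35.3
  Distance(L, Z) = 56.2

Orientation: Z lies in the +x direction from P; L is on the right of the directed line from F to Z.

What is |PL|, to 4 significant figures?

32.00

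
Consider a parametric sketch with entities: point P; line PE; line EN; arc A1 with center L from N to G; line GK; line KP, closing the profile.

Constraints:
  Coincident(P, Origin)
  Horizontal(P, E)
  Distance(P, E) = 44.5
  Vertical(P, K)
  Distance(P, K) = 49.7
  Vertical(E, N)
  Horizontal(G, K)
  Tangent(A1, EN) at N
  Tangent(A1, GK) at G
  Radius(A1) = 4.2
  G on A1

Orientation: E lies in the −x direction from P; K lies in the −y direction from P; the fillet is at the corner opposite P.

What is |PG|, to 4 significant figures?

63.99

P is at the origin; PE is horizontal with |PE| = 44.5 and E on the −x side, so E = (-44.50, 0.000). P and K share the same x with |PK| = 49.7 and K on the −y side, so K = (0.000, -49.70). The virtual corner opposite P is at (-44.50, -49.70). A1 meets EN tangentially, so LN is at right angles to EN and tangency of A1 to GK means the radius LG is perpendicular to GK, with radius 4.2, so the center L sits 4.2 in from both sides at L = (-40.30, -45.50). That places the tangent points at N = (-44.50, -45.50) on EN and G = (-40.30, -49.70) on GK. Then |PG| = |G − P| = 63.99.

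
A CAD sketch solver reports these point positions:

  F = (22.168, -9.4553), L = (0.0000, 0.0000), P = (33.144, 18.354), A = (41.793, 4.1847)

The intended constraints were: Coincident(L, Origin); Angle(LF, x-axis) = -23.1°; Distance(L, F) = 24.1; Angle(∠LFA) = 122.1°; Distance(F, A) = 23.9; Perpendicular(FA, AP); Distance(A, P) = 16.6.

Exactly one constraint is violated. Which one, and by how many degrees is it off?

Perpendicular(FA, AP) — off by 3.40°.

L = (0.00, 0.00) ✓; LF at -23.10° ✓; |LF| = 24.10 ✓; ∠LFA = 122.1° ✓; |FA| = 23.90 ✓; ∠(FA, AP) = 86.60° ✗; |AP| = 16.60 ✓.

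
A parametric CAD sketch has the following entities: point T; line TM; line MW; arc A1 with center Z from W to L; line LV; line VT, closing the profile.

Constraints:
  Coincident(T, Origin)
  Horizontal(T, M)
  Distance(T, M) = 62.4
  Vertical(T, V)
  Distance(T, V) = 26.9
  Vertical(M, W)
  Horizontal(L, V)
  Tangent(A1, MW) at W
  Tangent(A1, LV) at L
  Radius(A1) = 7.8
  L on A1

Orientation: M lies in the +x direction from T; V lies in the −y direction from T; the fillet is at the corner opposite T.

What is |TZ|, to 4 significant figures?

57.84

T and V share the same x with |TV| = 26.9 and V on the −y side, so V = (0.000, -26.90). The virtual corner opposite T is at (62.40, -26.90). A1 meets MW tangentially, so ZW is at right angles to MW and tangency of A1 to LV means the radius ZL is perpendicular to LV, with radius 7.8, so the center Z sits 7.8 in from both sides at Z = (54.60, -19.10). Then |TZ| = |Z − T| = 57.84.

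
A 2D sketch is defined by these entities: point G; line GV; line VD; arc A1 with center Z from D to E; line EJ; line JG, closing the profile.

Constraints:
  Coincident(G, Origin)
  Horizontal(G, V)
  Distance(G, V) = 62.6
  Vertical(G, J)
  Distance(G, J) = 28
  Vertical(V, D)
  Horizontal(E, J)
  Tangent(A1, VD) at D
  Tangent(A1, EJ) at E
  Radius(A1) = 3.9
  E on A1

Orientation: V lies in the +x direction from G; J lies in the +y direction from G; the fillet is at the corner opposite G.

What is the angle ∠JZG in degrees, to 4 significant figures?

26.12°

G is at the origin; GV is horizontal with |GV| = 62.6 and V on the +x side, so V = (62.60, 0.000). GJ is vertical with |GJ| = 28.0 and J on the +y side, so J = (0.000, 28.00). The virtual corner opposite G is at (62.60, 28.00). Tangency of A1 to VD means the radius ZD is perpendicular to VD and tangency of A1 to EJ means the radius ZE is perpendicular to EJ, with radius 3.9, so the center Z sits 3.9 in from both sides at Z = (58.70, 24.10). Then cos ∠JZG = ZJ·ZG / (|ZJ||ZG|), giving 26.12°.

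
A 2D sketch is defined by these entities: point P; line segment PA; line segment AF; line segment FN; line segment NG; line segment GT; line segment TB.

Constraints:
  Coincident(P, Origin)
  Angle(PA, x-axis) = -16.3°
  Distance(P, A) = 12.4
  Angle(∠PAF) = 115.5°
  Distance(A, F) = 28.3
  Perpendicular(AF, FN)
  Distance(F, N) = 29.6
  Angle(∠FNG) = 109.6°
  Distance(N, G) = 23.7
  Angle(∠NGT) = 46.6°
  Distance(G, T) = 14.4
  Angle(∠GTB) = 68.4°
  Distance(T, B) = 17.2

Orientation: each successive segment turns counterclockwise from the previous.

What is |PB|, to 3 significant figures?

38.7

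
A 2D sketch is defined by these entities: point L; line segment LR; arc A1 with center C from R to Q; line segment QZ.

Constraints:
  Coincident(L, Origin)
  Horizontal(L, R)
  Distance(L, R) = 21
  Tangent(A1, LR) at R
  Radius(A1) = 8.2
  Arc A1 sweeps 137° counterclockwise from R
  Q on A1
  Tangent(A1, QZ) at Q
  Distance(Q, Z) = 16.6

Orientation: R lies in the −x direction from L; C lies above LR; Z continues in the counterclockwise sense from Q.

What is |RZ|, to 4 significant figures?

26.35

On A1, R sits at bearing -90° from C; a 137° counterclockwise sweep puts Q at bearing 47°, so Q = C + 8.2·(cos 47°, sin 47°) = (-15.41, 14.20). Since A1 is tangent to QZ there, CQ ⟂ QZ, so QZ runs along (−sin 47°, cos 47°); with |QZ| = 16.6, Z = (-27.55, 25.52). Then |RZ| = |Z − R| = 26.35.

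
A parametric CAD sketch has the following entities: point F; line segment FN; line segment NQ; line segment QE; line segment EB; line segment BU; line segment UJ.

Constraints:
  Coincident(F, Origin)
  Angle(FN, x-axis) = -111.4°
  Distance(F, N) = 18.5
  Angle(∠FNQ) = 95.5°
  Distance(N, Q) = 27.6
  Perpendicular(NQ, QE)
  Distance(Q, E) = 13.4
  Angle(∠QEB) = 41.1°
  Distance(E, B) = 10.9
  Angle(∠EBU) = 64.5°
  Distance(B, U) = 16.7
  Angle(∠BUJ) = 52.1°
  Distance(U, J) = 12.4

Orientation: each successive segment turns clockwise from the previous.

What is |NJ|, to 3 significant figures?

34.1

F is at the origin; FN runs at -111.4° with length 18.5, so N = (-6.75, -17.2). ∠FNQ = 95.5° gives NQ at 164° from the x-axis; with |NQ| = 27.6, Q = (-33.3, -9.66). The perpendicularity gives QE at right angles to NQ, so QE runs at 74.1°; with |QE| = 13.4, E = (-29.6, 3.22). ∠QEB = 41.1° gives EB at -64.8° from the x-axis; with |EB| = 10.9, B = (-25.0, -6.64). ∠EBU = 64.5° gives BU at 180° from the x-axis; with |BU| = 16.7, U = (-41.7, -6.55). ∠BUJ = 52.1° gives UJ at 51.8° from the x-axis; with |UJ| = 12.4, J = (-34.0, 3.19). Then |NJ| = |J − N| = 34.1.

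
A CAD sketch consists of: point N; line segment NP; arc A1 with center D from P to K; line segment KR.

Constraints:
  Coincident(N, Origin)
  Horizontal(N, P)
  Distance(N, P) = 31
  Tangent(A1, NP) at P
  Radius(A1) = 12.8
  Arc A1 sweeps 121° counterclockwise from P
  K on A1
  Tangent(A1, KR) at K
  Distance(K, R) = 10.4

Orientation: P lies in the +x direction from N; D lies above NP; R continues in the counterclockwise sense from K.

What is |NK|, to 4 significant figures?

46.24

N is at the origin; N and P share the same y with |NP| = 31.0 and P on the +x side, so P = (31.00, 0.000). Tangency of A1 to NP means the radius DP is perpendicular to NP, so D = P + (0, 12.8) = (31.00, 12.80). On A1, P sits at bearing -90° from D; a 121° counterclockwise sweep puts K at bearing 31°, so K = D + 12.8·(cos 31°, sin 31°) = (41.97, 19.39). Then |NK| = |K − N| = 46.24.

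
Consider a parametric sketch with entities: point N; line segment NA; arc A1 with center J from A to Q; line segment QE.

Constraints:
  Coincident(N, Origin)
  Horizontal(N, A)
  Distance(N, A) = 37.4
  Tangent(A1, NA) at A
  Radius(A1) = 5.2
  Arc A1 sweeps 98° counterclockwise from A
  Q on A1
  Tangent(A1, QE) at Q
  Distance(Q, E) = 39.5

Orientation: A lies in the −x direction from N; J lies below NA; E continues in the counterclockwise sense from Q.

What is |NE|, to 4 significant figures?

58.32

On A1, A sits at bearing 90° from J; a 98° counterclockwise sweep puts Q at bearing 188°, so Q = J + 5.2·(cos 188°, sin 188°) = (-42.55, -5.924). Since A1 is tangent to QE there, JQ ⟂ QE, so QE runs along (−sin 188°, cos 188°); with |QE| = 39.5, E = (-37.05, -45.04). Then |NE| = |E − N| = 58.32.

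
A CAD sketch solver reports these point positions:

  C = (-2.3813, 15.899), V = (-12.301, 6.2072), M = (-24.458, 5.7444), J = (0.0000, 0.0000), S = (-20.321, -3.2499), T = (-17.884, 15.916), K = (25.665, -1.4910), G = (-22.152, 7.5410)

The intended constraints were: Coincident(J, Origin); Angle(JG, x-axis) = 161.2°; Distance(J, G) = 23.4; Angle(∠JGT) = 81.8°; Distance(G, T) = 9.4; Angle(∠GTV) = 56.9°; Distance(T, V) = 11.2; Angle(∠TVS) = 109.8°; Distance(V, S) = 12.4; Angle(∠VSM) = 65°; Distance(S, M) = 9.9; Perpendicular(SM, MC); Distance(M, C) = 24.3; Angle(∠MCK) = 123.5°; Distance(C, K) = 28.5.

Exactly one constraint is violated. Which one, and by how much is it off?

Distance(C, K) = 28.5 — off by 4.50.

J = (0.00, 0.00) ✓; JG at 161.2° ✓; |JG| = 23.40 ✓; ∠JGT = 81.80° ✓; |GT| = 9.400 ✓; ∠GTV = 56.90° ✓; |TV| = 11.20 ✓; ∠TVS = 109.8° ✓; |VS| = 12.40 ✓; ∠VSM = 65.00° ✓; |SM| = 9.900 ✓; ∠(SM, MC) = 90.00° ✓; |MC| = 24.30 ✓; ∠MCK = 123.5° ✓; |CK| = 33.00 ✗.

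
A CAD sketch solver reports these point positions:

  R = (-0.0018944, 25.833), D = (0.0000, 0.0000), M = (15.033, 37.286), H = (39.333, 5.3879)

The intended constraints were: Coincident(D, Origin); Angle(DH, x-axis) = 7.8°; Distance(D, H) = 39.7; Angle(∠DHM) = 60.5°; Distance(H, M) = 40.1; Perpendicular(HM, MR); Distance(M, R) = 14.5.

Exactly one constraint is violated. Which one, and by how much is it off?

Distance(M, R) = 14.5 — off by 4.40.

D = (0.00, 0.00) ✓; DH at 7.800° ✓; |DH| = 39.70 ✓; ∠DHM = 60.50° ✓; |HM| = 40.10 ✓; ∠(HM, MR) = 90.00° ✓; |MR| = 18.90 ✗.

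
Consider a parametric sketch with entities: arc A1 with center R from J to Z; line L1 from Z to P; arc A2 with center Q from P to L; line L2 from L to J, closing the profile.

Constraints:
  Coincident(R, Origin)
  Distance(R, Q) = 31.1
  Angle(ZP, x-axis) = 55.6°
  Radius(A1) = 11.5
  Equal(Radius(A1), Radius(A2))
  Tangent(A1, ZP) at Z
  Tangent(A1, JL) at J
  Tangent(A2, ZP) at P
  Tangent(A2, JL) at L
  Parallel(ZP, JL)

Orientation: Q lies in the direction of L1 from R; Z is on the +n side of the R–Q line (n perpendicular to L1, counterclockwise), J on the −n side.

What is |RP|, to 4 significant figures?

33.16

The slot axis is L1's direction at 55.6°, so u = (cos 55.6°, sin 55.6°) = (0.5650, 0.8251) and n = (−sin 55.6°, cos 55.6°) = (-0.8251, 0.5650). R is at the origin and Q lies 31.1 along u from R, so Q = 31.1·u = (17.57, 25.66). Tangency of A1 to both parallel lines with radius 11.5 puts Z and J at R ± 11.5·n: Z = (-9.489, 6.497), J = (9.489, -6.497). Equal radii place P and L the same way about Q: P = Q + 11.5·n = (8.082, 32.16), L = Q − 11.5·n = (27.06, 19.16). Then |RP| = |P − R| = 33.16.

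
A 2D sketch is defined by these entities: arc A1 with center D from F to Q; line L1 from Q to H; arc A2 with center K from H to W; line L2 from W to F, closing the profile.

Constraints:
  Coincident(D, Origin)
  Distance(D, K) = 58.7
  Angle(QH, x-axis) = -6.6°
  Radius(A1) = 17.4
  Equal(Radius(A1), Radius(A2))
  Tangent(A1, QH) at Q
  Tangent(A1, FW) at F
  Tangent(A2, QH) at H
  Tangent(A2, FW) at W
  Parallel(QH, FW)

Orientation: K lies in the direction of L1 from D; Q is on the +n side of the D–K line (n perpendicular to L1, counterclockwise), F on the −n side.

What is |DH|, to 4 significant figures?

61.22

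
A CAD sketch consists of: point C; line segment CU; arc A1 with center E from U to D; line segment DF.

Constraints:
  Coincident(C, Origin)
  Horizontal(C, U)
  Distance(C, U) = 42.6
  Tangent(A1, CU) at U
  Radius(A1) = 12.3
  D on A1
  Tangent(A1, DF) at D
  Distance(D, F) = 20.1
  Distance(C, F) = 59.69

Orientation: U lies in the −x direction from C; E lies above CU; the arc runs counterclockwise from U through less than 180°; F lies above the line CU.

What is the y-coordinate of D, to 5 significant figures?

21.036

C is at the origin; C and U share the same y with |CU| = 42.6 and U on the −x side, so U = (-42.600, 0.0000). Since A1 is tangent to CU there, EU ⟂ CU, so E = U + (0, 12.3) = (-42.600, 12.300). Since ED ⟂ DF (tangency), |EF| = √(12.3² + 20.1²) = 23.565 regardless of where D sits on A1. So F lies on both circle(C, 59.69) and circle(E, 23.565); the above-CU intersection is F = (-48.217, 35.186). D is the foot of the tangent from F: D = (-33.941, 21.036).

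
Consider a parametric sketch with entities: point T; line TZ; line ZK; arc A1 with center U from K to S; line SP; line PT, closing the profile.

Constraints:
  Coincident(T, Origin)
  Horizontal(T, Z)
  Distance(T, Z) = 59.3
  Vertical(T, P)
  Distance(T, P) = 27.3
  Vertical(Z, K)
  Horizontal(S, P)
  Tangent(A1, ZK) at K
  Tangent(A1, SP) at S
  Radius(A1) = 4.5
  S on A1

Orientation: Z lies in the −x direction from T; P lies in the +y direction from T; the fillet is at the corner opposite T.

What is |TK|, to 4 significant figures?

63.53

The virtual corner opposite T is at (-59.30, 27.30). A1 meets ZK tangentially, so UK is at right angles to ZK and since A1 is tangent to SP there, US ⟂ SP, with radius 4.5, so the center U sits 4.5 in from both sides at U = (-54.80, 22.80). That places the tangent points at K = (-59.30, 22.80) on ZK and S = (-54.80, 27.30) on SP. Then |TK| = |K − T| = 63.53.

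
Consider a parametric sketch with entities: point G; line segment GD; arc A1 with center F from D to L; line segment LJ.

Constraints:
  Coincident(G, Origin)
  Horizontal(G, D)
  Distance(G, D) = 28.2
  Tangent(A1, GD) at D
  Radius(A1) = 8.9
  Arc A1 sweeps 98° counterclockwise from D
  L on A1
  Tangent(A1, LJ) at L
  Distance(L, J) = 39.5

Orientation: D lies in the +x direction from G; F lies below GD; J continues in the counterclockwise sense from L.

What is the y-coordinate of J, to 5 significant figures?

-49.254

G is at the origin; G and D share the same y with |GD| = 28.2 and D on the +x side, so D = (28.200, 0.0000). Tangency of A1 to GD means the radius FD is perpendicular to GD, so F = D + (0, -8.9) = (28.200, -8.9000). On A1, D sits at bearing 90° from F; a 98° counterclockwise sweep puts L at bearing 188°, so L = F + 8.9·(cos 188°, sin 188°) = (19.387, -10.139). Since A1 is tangent to LJ there, FL ⟂ LJ, so LJ runs along (−sin 188°, cos 188°); with |LJ| = 39.5, J = (24.884, -49.254). So J.y = -49.254.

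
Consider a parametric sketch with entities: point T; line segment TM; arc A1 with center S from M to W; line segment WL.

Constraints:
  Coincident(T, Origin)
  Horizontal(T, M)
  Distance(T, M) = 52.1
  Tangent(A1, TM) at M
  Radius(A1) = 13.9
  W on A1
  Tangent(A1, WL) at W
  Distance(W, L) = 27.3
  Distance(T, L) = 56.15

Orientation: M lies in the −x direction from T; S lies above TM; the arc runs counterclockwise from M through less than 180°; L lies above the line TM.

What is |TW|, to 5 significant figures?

40.645

Checks: |SW| = 13.90 ✓; ∠(SW, WL) = 90.00° ✓; |WL| = 27.30 ✓; |TL| = 56.15 ✓.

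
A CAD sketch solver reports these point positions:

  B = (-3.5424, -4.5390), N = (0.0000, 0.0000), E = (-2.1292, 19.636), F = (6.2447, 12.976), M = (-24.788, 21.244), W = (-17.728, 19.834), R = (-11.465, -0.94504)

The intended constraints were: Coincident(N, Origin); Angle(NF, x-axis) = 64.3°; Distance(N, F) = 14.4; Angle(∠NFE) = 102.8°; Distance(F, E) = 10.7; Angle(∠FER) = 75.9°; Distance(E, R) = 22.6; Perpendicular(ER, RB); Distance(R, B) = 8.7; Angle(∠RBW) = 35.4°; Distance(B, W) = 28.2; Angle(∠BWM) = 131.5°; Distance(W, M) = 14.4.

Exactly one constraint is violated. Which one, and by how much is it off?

Distance(W, M) = 14.4 — off by 7.20.

N = (0.00, 0.00) ✓; NF at 64.30° ✓; |NF| = 14.40 ✓; ∠NFE = 102.8° ✓; |FE| = 10.70 ✓; ∠FER = 75.90° ✓; |ER| = 22.60 ✓; ∠(ER, RB) = 90.00° ✓; |RB| = 8.700 ✓; ∠RBW = 35.40° ✓; |BW| = 28.20 ✓; ∠BWM = 131.5° ✓; |WM| = 7.199 ✗.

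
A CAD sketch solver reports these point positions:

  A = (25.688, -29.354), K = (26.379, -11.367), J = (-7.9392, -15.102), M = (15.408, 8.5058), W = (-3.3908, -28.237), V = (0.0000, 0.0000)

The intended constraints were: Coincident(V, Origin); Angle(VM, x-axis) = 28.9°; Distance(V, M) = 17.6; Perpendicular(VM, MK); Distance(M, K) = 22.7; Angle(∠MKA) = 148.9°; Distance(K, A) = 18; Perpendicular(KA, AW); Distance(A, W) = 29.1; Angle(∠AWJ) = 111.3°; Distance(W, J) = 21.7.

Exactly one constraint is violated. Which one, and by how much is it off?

Distance(W, J) = 21.7 — off by 7.80.

V = (0.00, 0.00) ✓; VM at 28.90° ✓; |VM| = 17.60 ✓; ∠(VM, MK) = 90.00° ✓; |MK| = 22.70 ✓; ∠MKA = 148.9° ✓; |KA| = 18.00 ✓; ∠(KA, AW) = 90.00° ✓; |AW| = 29.10 ✓; ∠AWJ = 111.3° ✓; |WJ| = 13.90 ✗.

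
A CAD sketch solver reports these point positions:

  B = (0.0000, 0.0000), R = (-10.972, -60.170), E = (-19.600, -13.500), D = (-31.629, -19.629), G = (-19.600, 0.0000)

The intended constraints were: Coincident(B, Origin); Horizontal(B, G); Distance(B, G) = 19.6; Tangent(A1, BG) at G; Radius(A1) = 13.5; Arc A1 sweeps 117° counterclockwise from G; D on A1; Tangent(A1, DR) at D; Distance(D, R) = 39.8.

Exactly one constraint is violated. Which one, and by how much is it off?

Distance(D, R) = 39.8 — off by 5.70.

B = (0.00, 0.00) ✓; B.y = 0.00, G.y = 0.00 ✓; |BG| = 19.60 ✓; ∠(EG, GB) = 90.00° ✓; |EG| = 13.50 ✓; bearing(E→D) − bearing(E→G) = 117.0° ✓; |ED| = 13.50 ✓; ∠(ED, DR) = 90.00° ✓; |DR| = 45.50 ✗.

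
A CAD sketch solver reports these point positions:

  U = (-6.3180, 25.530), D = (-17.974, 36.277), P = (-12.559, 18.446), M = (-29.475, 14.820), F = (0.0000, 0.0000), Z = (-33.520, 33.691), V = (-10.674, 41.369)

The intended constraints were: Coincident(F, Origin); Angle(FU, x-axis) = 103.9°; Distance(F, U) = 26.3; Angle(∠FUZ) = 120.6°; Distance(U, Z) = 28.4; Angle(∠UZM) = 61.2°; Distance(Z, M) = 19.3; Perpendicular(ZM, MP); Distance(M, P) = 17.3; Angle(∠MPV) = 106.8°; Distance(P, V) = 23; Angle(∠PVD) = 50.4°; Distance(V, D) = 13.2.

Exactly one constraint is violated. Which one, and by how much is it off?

Distance(V, D) = 13.2 — off by 4.30.

F = (0.00, 0.00) ✓; FU at 103.9° ✓; |FU| = 26.30 ✓; ∠FUZ = 120.6° ✓; |UZ| = 28.40 ✓; ∠UZM = 61.20° ✓; |ZM| = 19.30 ✓; ∠(ZM, MP) = 90.00° ✓; |MP| = 17.30 ✓; ∠MPV = 106.8° ✓; |PV| = 23.00 ✓; ∠PVD = 50.40° ✓; |VD| = 8.900 ✗.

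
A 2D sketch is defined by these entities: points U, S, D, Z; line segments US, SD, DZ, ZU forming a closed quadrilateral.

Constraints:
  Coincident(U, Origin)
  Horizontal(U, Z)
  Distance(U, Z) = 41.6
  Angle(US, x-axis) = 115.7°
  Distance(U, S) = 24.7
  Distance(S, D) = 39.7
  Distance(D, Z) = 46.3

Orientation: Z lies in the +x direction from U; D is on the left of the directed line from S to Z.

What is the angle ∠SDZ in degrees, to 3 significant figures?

82.4°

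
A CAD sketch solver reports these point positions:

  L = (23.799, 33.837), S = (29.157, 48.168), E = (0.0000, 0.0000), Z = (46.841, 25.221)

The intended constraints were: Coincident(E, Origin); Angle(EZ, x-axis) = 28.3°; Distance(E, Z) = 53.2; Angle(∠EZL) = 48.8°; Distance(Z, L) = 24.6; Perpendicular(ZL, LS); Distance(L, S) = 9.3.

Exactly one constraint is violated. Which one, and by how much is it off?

Distance(L, S) = 9.3 — off by 6.00.

E = (0.00, 0.00) ✓; EZ at 28.30° ✓; |EZ| = 53.20 ✓; ∠EZL = 48.80° ✓; |ZL| = 24.60 ✓; ∠(ZL, LS) = 90.00° ✓; |LS| = 15.30 ✗.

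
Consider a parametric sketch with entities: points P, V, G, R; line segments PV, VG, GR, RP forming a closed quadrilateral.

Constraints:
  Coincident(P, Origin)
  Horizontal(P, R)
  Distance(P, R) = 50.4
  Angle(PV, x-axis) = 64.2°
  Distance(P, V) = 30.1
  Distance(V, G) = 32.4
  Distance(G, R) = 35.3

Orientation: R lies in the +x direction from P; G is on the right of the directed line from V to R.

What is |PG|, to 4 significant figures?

16.34

P is at the origin; P and R share the same y with |PR| = 50.4 and R in +x, so R = (50.4, 0). PV runs at 64.2° with |PV| = 30.1, so V = (13.10, 27.10). G is determined by |VG| = 32.4 and |GR| = 35.3 together: it lies at the intersection of circle(V, 32.4) and circle(R, 35.3). With |VR| = 46.10, the foot of the radical line on VR is 20.92 from V and the perpendicular offset is √(32.4² − 20.92²) = 24.74. Taking the right-of-VR solution: G = (15.49, -5.212).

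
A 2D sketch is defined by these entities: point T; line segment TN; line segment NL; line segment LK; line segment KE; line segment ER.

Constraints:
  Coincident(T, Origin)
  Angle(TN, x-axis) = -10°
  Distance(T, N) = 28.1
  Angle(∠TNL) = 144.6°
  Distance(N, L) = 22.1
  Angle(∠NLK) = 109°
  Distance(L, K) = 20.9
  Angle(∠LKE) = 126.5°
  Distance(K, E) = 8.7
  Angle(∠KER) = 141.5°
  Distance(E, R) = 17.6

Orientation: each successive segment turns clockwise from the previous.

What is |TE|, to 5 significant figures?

48.077

T is at the origin; TN runs at -10.0° with length 28.1, so N = (27.673, -4.8795). ∠TNL = 144.6° gives NL at -45.400° from the x-axis; with |NL| = 22.1, L = (43.191, -20.615). ∠NLK = 109.0° gives LK at -116.40° from the x-axis; with |LK| = 20.9, K = (33.898, -39.336). ∠LKE = 126.5° gives KE at -169.90° from the x-axis; with |KE| = 8.7, E = (25.333, -40.861). Then |TE| = |E − T| = 48.077.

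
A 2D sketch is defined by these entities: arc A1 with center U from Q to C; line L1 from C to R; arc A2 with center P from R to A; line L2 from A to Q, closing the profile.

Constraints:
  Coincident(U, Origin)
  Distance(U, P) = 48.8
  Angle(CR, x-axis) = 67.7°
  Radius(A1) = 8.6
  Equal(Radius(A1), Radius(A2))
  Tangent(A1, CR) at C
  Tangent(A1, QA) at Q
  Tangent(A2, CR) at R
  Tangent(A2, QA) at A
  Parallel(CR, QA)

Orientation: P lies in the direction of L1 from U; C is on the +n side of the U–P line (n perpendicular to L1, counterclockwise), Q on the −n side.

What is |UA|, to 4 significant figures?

49.55

The slot axis is L1's direction at 67.7°, so u = (cos 67.7°, sin 67.7°) = (0.3795, 0.9252) and n = (−sin 67.7°, cos 67.7°) = (-0.9252, 0.3795). U is at the origin and P lies 48.8 along u from U, so P = 48.8·u = (18.52, 45.15). Tangency of A1 to both parallel lines with radius 8.6 puts C and Q at U ± 8.6·n: C = (-7.957, 3.263), Q = (7.957, -3.263). Equal radii place R and A the same way about P: R = P + 8.6·n = (10.56, 48.41), A = P − 8.6·n = (26.47, 41.89). Then |UA| = |A − U| = 49.55.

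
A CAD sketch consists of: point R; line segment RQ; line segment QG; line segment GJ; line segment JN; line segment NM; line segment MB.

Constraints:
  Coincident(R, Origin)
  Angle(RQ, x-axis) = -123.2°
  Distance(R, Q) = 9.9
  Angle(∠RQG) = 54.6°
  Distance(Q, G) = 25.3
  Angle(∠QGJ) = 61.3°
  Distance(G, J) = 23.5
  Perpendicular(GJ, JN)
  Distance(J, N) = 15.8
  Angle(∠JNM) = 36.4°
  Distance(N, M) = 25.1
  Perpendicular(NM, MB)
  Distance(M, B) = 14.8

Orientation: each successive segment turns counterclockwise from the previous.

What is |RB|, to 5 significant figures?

26.779

R is at the origin; RQ runs at -123.2° with length 9.9, so Q = (-5.4209, -8.2840). ∠RQG = 54.6° gives QG at 2.2000° from the x-axis; with |QG| = 25.3, G = (19.860, -7.3128). ∠QGJ = 61.3° gives GJ at 120.90° from the x-axis; with |GJ| = 23.5, J = (7.7923, 12.852). GJ is perpendicular to JN, so JN runs at -149.10°; with |JN| = 15.8, N = (-5.7652, 4.7378). ∠JNM = 36.4° gives NM at -5.5000° from the x-axis; with |NM| = 25.1, M = (19.219, 2.3321). NM ⟂ MB, so MB runs at 84.500°; with |MB| = 14.8, B = (20.638, 17.064). Then |RB| = |B − R| = 26.779.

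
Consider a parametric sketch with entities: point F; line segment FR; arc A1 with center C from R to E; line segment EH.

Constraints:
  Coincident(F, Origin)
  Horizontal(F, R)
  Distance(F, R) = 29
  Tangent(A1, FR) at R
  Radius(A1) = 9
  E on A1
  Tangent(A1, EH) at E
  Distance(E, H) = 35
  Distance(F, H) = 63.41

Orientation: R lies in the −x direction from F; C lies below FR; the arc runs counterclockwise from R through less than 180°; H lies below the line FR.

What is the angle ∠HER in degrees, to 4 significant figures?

146.6°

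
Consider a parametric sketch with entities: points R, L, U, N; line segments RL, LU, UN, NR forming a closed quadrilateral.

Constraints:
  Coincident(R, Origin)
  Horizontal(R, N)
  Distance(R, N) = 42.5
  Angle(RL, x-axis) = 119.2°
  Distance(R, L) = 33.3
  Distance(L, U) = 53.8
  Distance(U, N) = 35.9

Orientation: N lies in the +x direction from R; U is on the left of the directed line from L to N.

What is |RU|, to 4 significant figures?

51.40

Checks: |LU| = 53.80 ✓; |UN| = 35.90 ✓.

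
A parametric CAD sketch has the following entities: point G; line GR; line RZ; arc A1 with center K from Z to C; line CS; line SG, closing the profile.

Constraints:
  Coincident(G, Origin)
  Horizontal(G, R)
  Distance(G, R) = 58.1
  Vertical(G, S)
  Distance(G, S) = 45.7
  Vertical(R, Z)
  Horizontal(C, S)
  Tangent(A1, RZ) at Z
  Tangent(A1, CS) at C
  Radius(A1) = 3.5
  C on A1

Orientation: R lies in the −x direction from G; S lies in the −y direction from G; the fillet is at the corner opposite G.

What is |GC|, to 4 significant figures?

71.20

G is at the origin; GR is horizontal with |GR| = 58.1 and R on the −x side, so R = (-58.10, 0.000). GS is vertical with |GS| = 45.7 and S on the −y side, so S = (0.000, -45.70). The virtual corner opposite G is at (-58.10, -45.70). A1 meets RZ tangentially, so KZ is at right angles to RZ and tangency of A1 to CS means the radius KC is perpendicular to CS, with radius 3.5, so the center K sits 3.5 in from both sides at K = (-54.60, -42.20). That places the tangent points at Z = (-58.10, -42.20) on RZ and C = (-54.60, -45.70) on CS. Then |GC| = |C − G| = 71.20.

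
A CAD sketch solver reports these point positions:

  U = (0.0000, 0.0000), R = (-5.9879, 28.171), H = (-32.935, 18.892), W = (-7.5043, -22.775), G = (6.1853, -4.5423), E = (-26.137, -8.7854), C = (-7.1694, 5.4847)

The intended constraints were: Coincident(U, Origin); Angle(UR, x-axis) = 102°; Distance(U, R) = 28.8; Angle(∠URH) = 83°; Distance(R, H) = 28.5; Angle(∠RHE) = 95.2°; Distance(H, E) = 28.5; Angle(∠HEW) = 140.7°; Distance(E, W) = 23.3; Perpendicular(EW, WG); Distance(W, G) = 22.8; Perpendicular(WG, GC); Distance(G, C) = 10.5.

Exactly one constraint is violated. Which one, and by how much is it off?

Distance(G, C) = 10.5 — off by 6.20.

U = (0.00, 0.00) ✓; UR at 102.0° ✓; |UR| = 28.80 ✓; ∠URH = 83.00° ✓; |RH| = 28.50 ✓; ∠RHE = 95.20° ✓; |HE| = 28.50 ✓; ∠HEW = 140.7° ✓; |EW| = 23.30 ✓; ∠(EW, WG) = 90.00° ✓; |WG| = 22.80 ✓; ∠(WG, GC) = 90.00° ✓; |GC| = 16.70 ✗.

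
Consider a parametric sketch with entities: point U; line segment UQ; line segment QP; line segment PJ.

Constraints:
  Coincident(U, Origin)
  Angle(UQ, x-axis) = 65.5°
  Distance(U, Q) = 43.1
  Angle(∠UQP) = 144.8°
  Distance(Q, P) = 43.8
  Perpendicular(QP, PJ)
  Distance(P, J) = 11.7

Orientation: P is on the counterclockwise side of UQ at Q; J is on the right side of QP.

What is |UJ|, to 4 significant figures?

87.06

∠UQP = 144.8°, so QP runs at 65.5° + (180° − 144.8°) = 100.7° from the x-axis; with |QP| = 43.8, P = Q + 43.8·(cos 100.7°, sin 100.7°) = (9.741, 82.26). The perpendicularity gives PJ at right angles to QP; with |PJ| = 11.7 on the right of QP, J = P + 11.7·(0.9826, 0.1857) = (21.24, 84.43). Then |UJ| = |J − U| = 87.06.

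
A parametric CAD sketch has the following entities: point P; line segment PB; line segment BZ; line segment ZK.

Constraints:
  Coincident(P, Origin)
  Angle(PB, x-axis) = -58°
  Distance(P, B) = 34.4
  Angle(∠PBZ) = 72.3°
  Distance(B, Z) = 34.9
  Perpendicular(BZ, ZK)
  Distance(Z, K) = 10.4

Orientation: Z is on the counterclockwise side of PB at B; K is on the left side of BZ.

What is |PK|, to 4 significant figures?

33.13

∠PBZ = 72.3°, so BZ runs at -58.0° + (180° − 72.3°) = 49.70° from the x-axis; with |BZ| = 34.9, Z = B + 34.9·(cos 49.70°, sin 49.70°) = (40.80, -2.556). BZ is perpendicular to ZK; with |ZK| = 10.4 on the left of BZ, K = Z + 10.4·(-0.7627, 0.6468) = (32.87, 4.171). Then |PK| = |K − P| = 33.13.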